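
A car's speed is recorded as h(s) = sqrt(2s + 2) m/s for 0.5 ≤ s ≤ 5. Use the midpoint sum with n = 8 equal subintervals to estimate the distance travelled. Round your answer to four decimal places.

12.1281

Δs = (5 − 0.5)/8 = 0.5625.
Midpoints: 0.78125, 1.34375, 1.90625, 2.46875, 3.03125, 3.59375, 4.15625, 4.71875.
h(0.78125) ≈ 1.8875, h(1.34375) ≈ 2.1651, h(1.90625) ≈ 2.4109, h(2.46875) ≈ 2.6339, h(3.03125) ≈ 2.8395, h(3.59375) ≈ 3.0311, h(4.15625) ≈ 3.2113, h(4.71875) ≈ 3.3819.
Sum = Δs · [h(0.78125) + h(1.34375) + h(1.90625) + ...].
Sum ≈ 12.1281.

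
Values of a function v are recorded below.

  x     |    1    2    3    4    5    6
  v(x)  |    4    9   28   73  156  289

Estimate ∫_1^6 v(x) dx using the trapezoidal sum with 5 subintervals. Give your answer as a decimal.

412.5

Δx = 1.
T_5 = (1/2)·[4 + 2·9 + 2·28 + 2·73 + 2·156 + 289] = 412.5.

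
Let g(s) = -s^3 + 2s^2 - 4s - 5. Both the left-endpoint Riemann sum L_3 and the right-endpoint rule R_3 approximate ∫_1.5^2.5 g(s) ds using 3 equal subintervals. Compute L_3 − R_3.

L_3 ≈ -12.0324074.
R_3 ≈ -14.7824074.
L_3 − R_3 = 2.75.

2.75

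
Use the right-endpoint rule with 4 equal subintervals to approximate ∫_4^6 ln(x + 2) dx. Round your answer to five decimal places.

3.95603

Δx = (6 − 4)/4 = 0.5.
Right endpoints: 4.5, 5, 5.5, 6.
f(4.5) ≈ 1.87180, f(5) ≈ 1.94591, f(5.5) ≈ 2.01490, f(6) ≈ 2.07944.
Sum = Δx · [f(4.5) + f(5) + f(5.5) + f(6)].
Sum ≈ 3.95603.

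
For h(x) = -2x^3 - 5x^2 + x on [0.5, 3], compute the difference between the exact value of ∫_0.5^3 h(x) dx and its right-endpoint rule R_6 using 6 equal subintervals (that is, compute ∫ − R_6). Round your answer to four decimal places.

Exact integral: ∫_0.5^3 h(x) dx ≈ -80.885417.
R_6 ≈ -101.798322.
Error ≈ -80.885417 − (-101.798322) ≈ 20.9129.

20.9129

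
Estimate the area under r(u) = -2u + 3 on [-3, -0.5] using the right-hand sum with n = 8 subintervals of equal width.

Δu = (-0.5 − (-3))/8 = 0.3125.
Right endpoints: -2.6875, -2.375, -2.0625, -1.75, -1.4375, -1.125, -0.8125, -0.5.
r(-2.6875) = 8.375, r(-2.375) = 7.75, r(-2.0625) = 7.125, r(-1.75) = 6.5, r(-1.4375) = 5.875, r(-1.125) = 5.25, r(-0.8125) = 4.625, r(-0.5) = 4.
Sum = Δu · [r(-2.6875) + r(-2.375) + r(-2.0625) + ...].
Sum = 15.46875.

15.46875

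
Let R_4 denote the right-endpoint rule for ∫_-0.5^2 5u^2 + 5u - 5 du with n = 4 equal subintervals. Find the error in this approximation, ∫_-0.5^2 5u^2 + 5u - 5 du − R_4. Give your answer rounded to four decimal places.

-10.5794

Exact integral: ∫_-0.5^2 f(u) du ≈ 10.416667.
R_4 = 20.99609375.
Error ≈ 10.416667 − 20.99609375 ≈ -10.5794.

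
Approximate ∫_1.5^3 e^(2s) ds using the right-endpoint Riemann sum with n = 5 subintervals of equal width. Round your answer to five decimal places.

254.88906

Δs = (3 − 1.5)/5 = 0.3.
Right endpoints: 1.8, 2.1, 2.4, 2.7, 3.
f(1.8) ≈ 36.59823, f(2.1) ≈ 66.68633, f(2.4) ≈ 121.51042, f(2.7) ≈ 221.40642, f(3) ≈ 403.42879.
Sum = Δs · [f(1.8) + f(2.1) + f(2.4) + f(2.7) + f(3)].
Sum ≈ 254.88906.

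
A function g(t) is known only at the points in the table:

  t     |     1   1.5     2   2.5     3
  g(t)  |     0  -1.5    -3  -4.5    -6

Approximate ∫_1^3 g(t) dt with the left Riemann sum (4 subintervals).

Δt = 0.5.
Sum = 0.5·[0 + (-1.5) + (-3) + (-4.5)] = -4.5.

-4.5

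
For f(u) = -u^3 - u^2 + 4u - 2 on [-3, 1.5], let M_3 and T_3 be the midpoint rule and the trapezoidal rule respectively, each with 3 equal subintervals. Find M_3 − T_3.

M_3 = -14.6953125.
T_3 = -11.53125.
M_3 − T_3 = -3.1640625.

-3.1640625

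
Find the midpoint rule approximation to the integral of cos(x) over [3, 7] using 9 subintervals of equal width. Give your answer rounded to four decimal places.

0.5201

Δx = (7 − 3)/9 = 4/9.
Midpoints: 29/9, 11/3, 37/9, 41/9, 5, 49/9, 53/9, 19/3, 61/9.
f(29/9) ≈ -0.9968, f(11/3) ≈ -0.8653, f(37/9) ≈ -0.5657, f(41/9) ≈ -0.1562, f(5) ≈ 0.2837, f(49/9) ≈ 0.6684, f(53/9) ≈ 0.9233, f(19/3) ≈ 0.9987, f(61/9) ≈ 0.8802.
Sum = Δx · [f(29/9) + f(11/3) + f(37/9) + ...].
Sum ≈ 0.5201.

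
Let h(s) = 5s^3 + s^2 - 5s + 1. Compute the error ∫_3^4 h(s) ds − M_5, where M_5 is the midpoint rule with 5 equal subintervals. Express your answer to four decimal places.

0.1783

Exact integral: ∫_3^4 h(s) ds ≈ 214.583333.
M_5 = 214.405.
Error ≈ 214.583333 − 214.405 ≈ 0.1783.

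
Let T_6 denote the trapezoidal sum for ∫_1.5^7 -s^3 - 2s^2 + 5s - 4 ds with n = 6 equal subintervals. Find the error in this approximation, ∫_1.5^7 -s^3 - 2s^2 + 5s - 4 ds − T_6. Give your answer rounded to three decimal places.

11.361

Exact integral: ∫_1.5^7 f(s) ds ≈ -730.52604.
T_6 ≈ -741.88730.
Error ≈ -730.52604 − (-741.88730) ≈ 11.361.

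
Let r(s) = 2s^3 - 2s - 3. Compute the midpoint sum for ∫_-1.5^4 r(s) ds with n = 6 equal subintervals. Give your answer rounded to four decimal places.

92.3303

Δs = (4 − (-1.5))/6 = 11/12.
Midpoints: -25/24, -0.125, 19/24, 41/24, 2.625, 85/24.
r(-25/24) = -21961/6912, r(-0.125) = -2.75390625, r(19/24) = -24821/6912, r(41/24) = 24569/6912, r(2.625) = 27.92578125, r(85/24) = 544429/6912.
Sum = Δs · [r(-25/24) + r(-0.125) + r(19/24) + ...].
Sum ≈ 92.3303.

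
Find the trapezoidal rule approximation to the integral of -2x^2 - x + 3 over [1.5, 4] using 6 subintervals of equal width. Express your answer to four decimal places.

-39.9363

Δx = (4 − 1.5)/6 = 5/12.
f(1.5) = -3, f(23/12) = -451/72, f(7/3) = -92/9, f(2.75) = -14.875, f(19/6) = -182/9, f(43/12) = -1891/72, f(4) = -33.
T_6 = (Δx/2)·[f(x_0) + 2f(x_1) + ... + 2f(x_{5}) + f(x_6)].
Sum ≈ -39.9363.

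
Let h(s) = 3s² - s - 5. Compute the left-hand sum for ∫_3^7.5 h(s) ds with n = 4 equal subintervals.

Δs = (7.5 − 3)/4 = 1.125.
Left endpoints: 3, 4.125, 5.25, 6.375.
h(3) = 19, h(4.125) = 41.921875, h(5.25) = 72.4375, h(6.375) = 110.546875.
Sum = Δs · [h(3) + h(4.125) + h(5.25) + h(6.375)].
Sum = 274.39453125.

274.39453125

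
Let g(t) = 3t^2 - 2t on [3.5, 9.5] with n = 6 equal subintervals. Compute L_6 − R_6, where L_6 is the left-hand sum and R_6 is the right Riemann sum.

L_6 = 628.5.
R_6 = 850.5.
L_6 − R_6 = -222.

-222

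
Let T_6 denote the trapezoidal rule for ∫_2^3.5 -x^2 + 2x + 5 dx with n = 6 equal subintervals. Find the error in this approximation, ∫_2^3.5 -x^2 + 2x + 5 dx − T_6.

0.015625

Exact integral: ∫_2^3.5 f(x) dx = 4.125.
T_6 = 4.109375.
Error = 4.125 − 4.109375 = 0.015625.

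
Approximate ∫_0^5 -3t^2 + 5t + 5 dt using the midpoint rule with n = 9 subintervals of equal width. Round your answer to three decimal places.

-37.114

Δt = (5 − 0)/9 = 5/9.
Midpoints: 5/18, 5/6, 25/18, 35/18, 2.5, 55/18, 65/18, 25/6, 85/18.
f(5/18) = 665/108, f(5/6) = 85/12, f(25/18) = 665/108, f(35/18) = 365/108, f(2.5) = -1.25, f(55/18) = -835/108, f(65/18) = -1735/108, f(25/6) = -26.25, f(85/18) = -4135/108.
Sum = Δt · [f(5/18) + f(5/6) + f(25/18) + ...].
Sum ≈ -37.114.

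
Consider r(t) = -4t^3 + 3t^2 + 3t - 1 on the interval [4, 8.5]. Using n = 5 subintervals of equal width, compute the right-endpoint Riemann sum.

Δt = (8.5 − 4)/5 = 0.9.
Right endpoints: 4.9, 5.8, 6.7, 7.6, 8.5.
r(4.9) = -384.866, r(5.8) = -663.128, r(6.7) = -1049.282, r(7.6) = -1560.824, r(8.5) = -2215.25.
Sum = Δt · [r(4.9) + r(5.8) + r(6.7) + r(7.6) + r(8.5)].
Sum = -5286.015.

-5286.015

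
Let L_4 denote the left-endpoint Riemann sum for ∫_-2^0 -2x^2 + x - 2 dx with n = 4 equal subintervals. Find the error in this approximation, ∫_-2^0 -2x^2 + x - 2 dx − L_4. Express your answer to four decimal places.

Exact integral: ∫_-2^0 f(x) dx ≈ -11.333333.
L_4 = -14.
Error ≈ -11.333333 − (-14) ≈ 2.6667.

2.6667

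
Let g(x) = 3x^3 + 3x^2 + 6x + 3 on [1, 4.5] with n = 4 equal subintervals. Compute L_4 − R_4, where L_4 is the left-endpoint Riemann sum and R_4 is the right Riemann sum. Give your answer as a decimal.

L_4 ≈ 324.823242.
R_4 ≈ 630.307617.
L_4 − R_4 = -305.484375.

-305.484375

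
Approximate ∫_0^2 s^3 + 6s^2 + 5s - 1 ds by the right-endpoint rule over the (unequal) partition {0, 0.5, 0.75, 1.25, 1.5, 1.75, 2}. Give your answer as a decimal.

Subinterval widths: 0.5, 0.25, 0.5, 0.25, 0.25, 0.25.
Right endpoints: 0.5, 0.75, 1.25, 1.5, 1.75, 2.
f(0.5) = 3.125, f(0.75) = 6.546875, f(1.25) = 16.578125, f(1.5) = 23.375, f(1.75) = 31.484375, f(2) = 41.
Sum = Σ Δs_i · f(s_i).
Sum = 35.453125.

35.453125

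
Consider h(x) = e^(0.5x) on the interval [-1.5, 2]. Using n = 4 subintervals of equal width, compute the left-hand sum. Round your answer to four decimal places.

Δx = (2 − (-1.5))/4 = 0.875.
Left endpoints: -1.5, -0.625, 0.25, 1.125.
h(-1.5) ≈ 0.4724, h(-0.625) ≈ 0.7316, h(0.25) ≈ 1.1331, h(1.125) ≈ 1.7551.
Sum = Δx · [h(-1.5) + h(-0.625) + h(0.25) + h(1.125)].
Sum ≈ 3.5807.

3.5807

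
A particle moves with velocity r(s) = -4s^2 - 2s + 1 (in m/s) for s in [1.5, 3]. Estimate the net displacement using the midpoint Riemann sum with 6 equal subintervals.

Δs = (3 − 1.5)/6 = 0.25.
Midpoints: 1.625, 1.875, 2.125, 2.375, 2.625, 2.875.
r(1.625) = -12.8125, r(1.875) = -16.8125, r(2.125) = -21.3125, r(2.375) = -26.3125, r(2.625) = -31.8125, r(2.875) = -37.8125.
Sum = Δs · [r(1.625) + r(1.875) + r(2.125) + ...].
Sum = -36.71875.

-36.71875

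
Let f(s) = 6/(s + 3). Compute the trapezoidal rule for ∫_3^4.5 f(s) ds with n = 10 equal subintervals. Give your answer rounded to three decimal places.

1.339

Δs = (4.5 − 3)/10 = 0.15.
f(3) = 1, f(3.15) = 40/41, f(3.3) = 20/21, f(3.45) = 40/43, f(3.6) = 10/11, f(3.75) = 8/9, f(3.9) = 20/23, f(4.05) = 40/47, f(4.2) = 5/6, f(4.35) = 40/49, f(4.5) = 0.8.
T_10 = (Δs/2)·[f(s_0) + 2f(s_1) + ... + 2f(s_{9}) + f(s_10)].
Sum ≈ 1.339.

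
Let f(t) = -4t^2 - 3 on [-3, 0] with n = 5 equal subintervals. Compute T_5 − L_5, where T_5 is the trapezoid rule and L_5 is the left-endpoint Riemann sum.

10.8

T_5 = -45.72.
L_5 = -56.52.
T_5 − L_5 = 10.8.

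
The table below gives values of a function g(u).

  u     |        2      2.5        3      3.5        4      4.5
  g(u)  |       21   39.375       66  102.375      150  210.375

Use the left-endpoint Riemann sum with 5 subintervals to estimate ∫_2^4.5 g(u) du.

189.375

Δu = 0.5.
Sum = 0.5·[21 + 39.375 + 66 + 102.375 + 150] = 189.375.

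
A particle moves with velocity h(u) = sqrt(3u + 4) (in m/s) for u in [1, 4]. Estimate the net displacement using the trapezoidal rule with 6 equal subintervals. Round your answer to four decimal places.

10.1026

Δu = (4 − 1)/6 = 0.5.
h(1) ≈ 2.6458, h(1.5) ≈ 2.9155, h(2) ≈ 3.1623, h(2.5) ≈ 3.3912, h(3) ≈ 3.6056, h(3.5) ≈ 3.8079, h(4) ≈ 4.0000.
T_6 = (Δu/2)·[h(u_0) + 2h(u_1) + ... + 2h(u_{5}) + h(u_6)].
Sum ≈ 10.1026.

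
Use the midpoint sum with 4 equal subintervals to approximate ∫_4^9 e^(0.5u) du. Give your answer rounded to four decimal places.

Δu = (9 − 4)/4 = 1.25.
Midpoints: 4.625, 5.875, 7.125, 8.375.
f(4.625) ≈ 10.0996, f(5.875) ≈ 18.8686, f(7.125) ≈ 35.2512, f(8.375) ≈ 65.8579.
Sum = Δu · [f(4.625) + f(5.875) + f(7.125) + f(8.375)].
Sum ≈ 162.5968.

162.5968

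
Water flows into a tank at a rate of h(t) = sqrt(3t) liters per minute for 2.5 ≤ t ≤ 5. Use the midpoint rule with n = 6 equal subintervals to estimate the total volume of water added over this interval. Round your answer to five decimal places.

Δt = (5 − 2.5)/6 = 5/12.
Midpoints: 65/24, 3.125, 85/24, 95/24, 4.375, 115/24.
h(65/24) ≈ 2.85044, h(3.125) ≈ 3.06186, h(85/24) ≈ 3.25960, h(95/24) ≈ 3.44601, h(4.375) ≈ 3.62284, h(115/24) ≈ 3.79144.
Sum = Δt · [h(65/24) + h(3.125) + h(85/24) + ...].
Sum ≈ 8.34675.

8.34675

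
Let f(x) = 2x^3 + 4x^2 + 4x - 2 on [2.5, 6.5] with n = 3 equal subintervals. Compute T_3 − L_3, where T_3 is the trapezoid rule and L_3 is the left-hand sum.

T_3 ≈ 1319.074074.
L_3 ≈ 867.074074.
T_3 − L_3 = 452.

452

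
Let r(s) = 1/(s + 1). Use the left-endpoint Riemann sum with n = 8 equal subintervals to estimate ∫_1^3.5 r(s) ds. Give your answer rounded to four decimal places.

Δs = (3.5 − 1)/8 = 0.3125.
Left endpoints: 1, 1.3125, 1.625, 1.9375, 2.25, 2.5625, 2.875, 3.1875.
r(1) = 0.5, r(1.3125) = 16/37, r(1.625) = 8/21, r(1.9375) = 16/47, r(2.25) = 4/13, r(2.5625) = 16/57, r(2.875) = 8/31, r(3.1875) = 16/67.
Sum = Δs · [r(1) + r(1.3125) + r(1.625) + ...].
Sum ≈ 0.8560.

0.8560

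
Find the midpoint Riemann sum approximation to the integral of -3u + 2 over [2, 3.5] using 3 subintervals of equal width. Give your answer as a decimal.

Δu = (3.5 − 2)/3 = 0.5.
Midpoints: 2.25, 2.75, 3.25.
f(2.25) = -4.75, f(2.75) = -6.25, f(3.25) = -7.75.
Sum = Δu · [f(2.25) + f(2.75) + f(3.25)].
Sum = -9.375.

-9.375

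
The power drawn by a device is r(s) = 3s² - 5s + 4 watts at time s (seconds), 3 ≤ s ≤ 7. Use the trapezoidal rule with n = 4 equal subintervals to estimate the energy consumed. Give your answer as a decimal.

Δs = (7 − 3)/4 = 1.
r(3) = 16, r(4) = 32, r(5) = 54, r(6) = 82, r(7) = 116.
T_4 = (Δs/2)·[r(s_0) + 2r(s_1) + 2r(s_2) + 2r(s_3) + r(s_4)].
Sum = 234.

234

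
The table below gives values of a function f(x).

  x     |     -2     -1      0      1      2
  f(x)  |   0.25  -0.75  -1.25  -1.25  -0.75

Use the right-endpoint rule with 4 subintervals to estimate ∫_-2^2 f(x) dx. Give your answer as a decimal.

Δx = 1.
Sum = 1·[(-0.75) + (-1.25) + (-1.25) + (-0.75)] = -4.

-4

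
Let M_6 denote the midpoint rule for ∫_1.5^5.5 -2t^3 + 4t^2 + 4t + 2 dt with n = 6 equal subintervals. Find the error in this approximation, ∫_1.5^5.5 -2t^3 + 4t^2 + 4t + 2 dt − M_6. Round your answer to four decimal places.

Exact integral: ∫_1.5^5.5 f(t) dt ≈ -173.666667.
M_6 ≈ -171.148148.
Error ≈ -173.666667 − (-171.148148) ≈ -2.5185.

-2.5185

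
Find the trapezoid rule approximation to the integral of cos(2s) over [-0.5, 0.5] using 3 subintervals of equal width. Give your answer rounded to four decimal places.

0.8101

Δs = (0.5 − (-0.5))/3 = 1/3.
f(-0.5) ≈ 0.5403, f(-1/6) ≈ 0.9450, f(1/6) ≈ 0.9450, f(0.5) ≈ 0.5403.
T_3 = (Δs/2)·[f(s_0) + 2f(s_1) + 2f(s_2) + f(s_3)].
Sum ≈ 0.8101.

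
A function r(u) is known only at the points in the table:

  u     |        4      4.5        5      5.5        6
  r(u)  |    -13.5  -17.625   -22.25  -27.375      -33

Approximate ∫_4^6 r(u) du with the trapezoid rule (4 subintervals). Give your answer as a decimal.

-45.25

Δu = 0.5.
T_4 = (0.5/2)·[(-13.5) + 2·(-17.625) + 2·(-22.25) + 2·(-27.375) + (-33)] = -45.25.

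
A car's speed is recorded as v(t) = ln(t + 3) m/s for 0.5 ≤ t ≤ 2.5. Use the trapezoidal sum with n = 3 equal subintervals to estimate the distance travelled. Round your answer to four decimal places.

Δt = (2.5 − 0.5)/3 = 2/3.
v(0.5) ≈ 1.2528, v(7/6) ≈ 1.4271, v(11/6) ≈ 1.5755, v(2.5) ≈ 1.7047.
T_3 = (Δt/2)·[v(t_0) + 2v(t_1) + 2v(t_2) + v(t_3)].
Sum ≈ 2.9876.

2.9876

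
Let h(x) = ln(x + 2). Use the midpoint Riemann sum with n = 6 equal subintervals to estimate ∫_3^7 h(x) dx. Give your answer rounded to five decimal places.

7.72947

Δx = (7 − 3)/6 = 2/3.
Midpoints: 10/3, 4, 14/3, 16/3, 6, 20/3.
h(10/3) ≈ 1.67398, h(4) ≈ 1.79176, h(14/3) ≈ 1.89712, h(16/3) ≈ 1.99243, h(6) ≈ 2.07944, h(20/3) ≈ 2.15948.
Sum = Δx · [h(10/3) + h(4) + h(14/3) + ...].
Sum ≈ 7.72947.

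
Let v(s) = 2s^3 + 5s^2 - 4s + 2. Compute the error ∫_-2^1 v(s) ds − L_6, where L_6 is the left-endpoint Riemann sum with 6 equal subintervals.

-2.5

Exact integral: ∫_-2^1 v(s) ds = 19.5.
L_6 = 22.
Error = 19.5 − 22 = -2.5.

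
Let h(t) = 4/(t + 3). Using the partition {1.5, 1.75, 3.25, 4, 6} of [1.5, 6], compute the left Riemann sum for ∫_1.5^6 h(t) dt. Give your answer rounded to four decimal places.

3.1082

Subinterval widths: 0.25, 1.5, 0.75, 2.
Left endpoints: 1.5, 1.75, 3.25, 4.
h(1.5) = 8/9, h(1.75) = 16/19, h(3.25) = 0.64, h(4) = 4/7.
Sum = Σ Δt_i · h(t_i).
Sum ≈ 3.1082.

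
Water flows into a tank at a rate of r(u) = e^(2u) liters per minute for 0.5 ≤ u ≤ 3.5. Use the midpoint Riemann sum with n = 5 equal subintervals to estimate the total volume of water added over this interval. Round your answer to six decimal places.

515.467865

Δu = (3.5 − 0.5)/5 = 0.6.
Midpoints: 0.8, 1.4, 2, 2.6, 3.2.
r(0.8) ≈ 4.953032, r(1.4) ≈ 16.444647, r(2) ≈ 54.598150, r(2.6) ≈ 181.272242, r(3.2) ≈ 601.845038.
Sum = Δu · [r(0.8) + r(1.4) + r(2) + r(2.6) + r(3.2)].
Sum ≈ 515.467865.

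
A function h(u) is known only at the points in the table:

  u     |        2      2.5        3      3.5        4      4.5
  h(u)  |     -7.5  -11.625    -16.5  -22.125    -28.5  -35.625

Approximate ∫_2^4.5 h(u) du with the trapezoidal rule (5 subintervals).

Δu = 0.5.
T_5 = (0.5/2)·[(-7.5) + 2·(-11.625) + 2·(-16.5) + 2·(-22.125) + 2·(-28.5) + (-35.625)] = -50.15625.

-50.15625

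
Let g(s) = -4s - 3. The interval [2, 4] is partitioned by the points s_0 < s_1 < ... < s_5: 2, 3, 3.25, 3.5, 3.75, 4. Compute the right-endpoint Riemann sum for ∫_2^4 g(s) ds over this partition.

Subinterval widths: 1, 0.25, 0.25, 0.25, 0.25.
Right endpoints: 3, 3.25, 3.5, 3.75, 4.
g(3) = -15, g(3.25) = -16, g(3.5) = -17, g(3.75) = -18, g(4) = -19.
Sum = Σ Δs_i · g(s_i).
Sum = -32.5.

-32.5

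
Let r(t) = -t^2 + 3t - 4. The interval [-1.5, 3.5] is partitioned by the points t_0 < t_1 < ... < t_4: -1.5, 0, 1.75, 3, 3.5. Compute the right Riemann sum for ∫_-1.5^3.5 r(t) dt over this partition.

-17.046875

Subinterval widths: 1.5, 1.75, 1.25, 0.5.
Right endpoints: 0, 1.75, 3, 3.5.
r(0) = -4, r(1.75) = -1.8125, r(3) = -4, r(3.5) = -5.75.
Sum = Σ Δt_i · r(t_i).
Sum = -17.046875.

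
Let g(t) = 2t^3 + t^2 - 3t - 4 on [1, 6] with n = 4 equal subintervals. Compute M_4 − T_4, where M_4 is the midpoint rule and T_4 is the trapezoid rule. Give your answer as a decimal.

M_4 = 632.34375.
T_4 = 675.3125.
M_4 − T_4 = -42.96875.

-42.96875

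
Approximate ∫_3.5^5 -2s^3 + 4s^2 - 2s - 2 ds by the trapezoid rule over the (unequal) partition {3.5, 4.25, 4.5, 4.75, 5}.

Subinterval widths: 0.75, 0.25, 0.25, 0.25.
f(3.5) = -45.75, f(4.25) = -91.78125, f(4.5) = -112.25, f(4.75) = -135.59375, f(5) = -162.
On each subinterval the trapezoid contributes (Δs_i/2)·[f(s_{i-1}) + f(s_i)].
Sum = -145.2578125.

-145.2578125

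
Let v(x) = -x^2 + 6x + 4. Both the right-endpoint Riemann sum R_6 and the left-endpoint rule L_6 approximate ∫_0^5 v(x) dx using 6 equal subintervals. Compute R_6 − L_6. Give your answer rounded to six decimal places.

4.166667

R_6 ≈ 54.83796296.
L_6 ≈ 50.67129630.
R_6 − L_6 ≈ 4.166667.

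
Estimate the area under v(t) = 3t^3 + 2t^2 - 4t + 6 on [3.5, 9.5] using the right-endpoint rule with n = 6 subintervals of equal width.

7767.5

Δt = (9.5 − 3.5)/6 = 1.
Right endpoints: 4.5, 5.5, 6.5, 7.5, 8.5, 9.5.
v(4.5) = 301.875, v(5.5) = 543.625, v(6.5) = 888.375, v(7.5) = 1354.125, v(8.5) = 1958.875, v(9.5) = 2720.625.
Sum = Δt · [v(4.5) + v(5.5) + v(6.5) + ...].
Sum = 7767.5.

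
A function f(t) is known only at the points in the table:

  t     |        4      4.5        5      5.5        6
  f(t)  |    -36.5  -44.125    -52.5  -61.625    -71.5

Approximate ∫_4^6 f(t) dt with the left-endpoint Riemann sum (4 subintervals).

Δt = 0.5.
Sum = 0.5·[(-36.5) + (-44.125) + (-52.5) + (-61.625)] = -97.375.

-97.375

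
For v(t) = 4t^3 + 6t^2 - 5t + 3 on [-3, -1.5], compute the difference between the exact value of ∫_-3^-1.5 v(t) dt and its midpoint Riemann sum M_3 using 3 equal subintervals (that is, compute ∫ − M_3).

Exact integral: ∫_-3^-1.5 v(t) dt = -7.3125.
M_3 = -6.65625.
Error = -7.3125 − (-6.65625) = -0.65625.

-0.65625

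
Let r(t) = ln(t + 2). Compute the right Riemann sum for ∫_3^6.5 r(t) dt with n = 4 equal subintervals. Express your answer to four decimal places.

6.8703

Δt = (6.5 − 3)/4 = 0.875.
Right endpoints: 3.875, 4.75, 5.625, 6.5.
r(3.875) ≈ 1.7707, r(4.75) ≈ 1.9095, r(5.625) ≈ 2.0314, r(6.5) ≈ 2.1401.
Sum = Δt · [r(3.875) + r(4.75) + r(5.625) + r(6.5)].
Sum ≈ 6.8703.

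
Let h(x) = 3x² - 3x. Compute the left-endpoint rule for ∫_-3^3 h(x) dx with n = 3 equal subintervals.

84

Δx = (3 − (-3))/3 = 2.
Left endpoints: -3, -1, 1.
h(-3) = 36, h(-1) = 6, h(1) = 0.
Sum = Δx · [h(-3) + h(-1) + h(1)].
Sum = 84.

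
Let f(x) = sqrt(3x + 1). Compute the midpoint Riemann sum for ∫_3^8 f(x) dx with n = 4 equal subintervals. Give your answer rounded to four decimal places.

20.7618

Δx = (8 − 3)/4 = 1.25.
Midpoints: 3.625, 4.875, 6.125, 7.375.
f(3.625) ≈ 3.4460, f(4.875) ≈ 3.9528, f(6.125) ≈ 4.4017, f(7.375) ≈ 4.8088.
Sum = Δx · [f(3.625) + f(4.875) + f(6.125) + f(7.375)].
Sum ≈ 20.7618.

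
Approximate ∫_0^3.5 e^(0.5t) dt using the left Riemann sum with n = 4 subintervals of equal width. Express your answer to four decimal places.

Δt = (3.5 − 0)/4 = 0.875.
Left endpoints: 0, 0.875, 1.75, 2.625.
f(0) ≈ 1.0000, f(0.875) ≈ 1.5488, f(1.75) ≈ 2.3989, f(2.625) ≈ 3.7155.
Sum = Δt · [f(0) + f(0.875) + f(1.75) + f(2.625)].
Sum ≈ 7.5803.

7.5803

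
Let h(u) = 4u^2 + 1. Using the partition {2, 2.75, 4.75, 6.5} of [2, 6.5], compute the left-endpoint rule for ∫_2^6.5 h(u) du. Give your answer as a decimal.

Subinterval widths: 0.75, 2, 1.75.
Left endpoints: 2, 2.75, 4.75.
h(2) = 17, h(2.75) = 31.25, h(4.75) = 91.25.
Sum = Σ Δu_i · h(u_i).
Sum = 234.9375.

234.9375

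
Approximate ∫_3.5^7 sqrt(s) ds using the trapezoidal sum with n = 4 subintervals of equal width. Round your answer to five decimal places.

Δs = (7 − 3.5)/4 = 0.875.
f(3.5) ≈ 1.87083, f(4.375) ≈ 2.09165, f(5.25) ≈ 2.29129, f(6.125) ≈ 2.47487, f(7) ≈ 2.64575.
T_4 = (Δs/2)·[f(s_0) + 2f(s_1) + 2f(s_2) + 2f(s_3) + f(s_4)].
Sum ≈ 7.97659.

7.97659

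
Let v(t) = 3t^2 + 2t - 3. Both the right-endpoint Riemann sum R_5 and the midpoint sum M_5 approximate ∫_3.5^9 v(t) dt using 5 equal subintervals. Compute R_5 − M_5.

R_5 = 861.19.
M_5 = 736.71125.
R_5 − M_5 = 124.47875.

124.47875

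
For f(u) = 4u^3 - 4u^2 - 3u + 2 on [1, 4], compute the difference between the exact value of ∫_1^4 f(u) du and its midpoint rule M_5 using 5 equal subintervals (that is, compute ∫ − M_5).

Exact integral: ∫_1^4 f(u) du = 154.5.
M_5 = 152.16.
Error = 154.5 − 152.16 = 2.34.

2.34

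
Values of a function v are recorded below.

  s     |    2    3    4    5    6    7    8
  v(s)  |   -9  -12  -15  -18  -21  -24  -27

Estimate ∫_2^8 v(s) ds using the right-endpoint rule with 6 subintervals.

-117

Δs = 1.
Sum = 1·[(-12) + (-15) + (-18) + (-21) + (-24) + (-27)] = -117.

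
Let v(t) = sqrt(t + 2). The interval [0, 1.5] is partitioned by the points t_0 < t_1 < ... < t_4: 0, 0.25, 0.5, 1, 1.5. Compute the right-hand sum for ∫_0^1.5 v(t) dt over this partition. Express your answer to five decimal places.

2.57172

Subinterval widths: 0.25, 0.25, 0.5, 0.5.
Right endpoints: 0.25, 0.5, 1, 1.5.
v(0.25) ≈ 1.50000, v(0.5) ≈ 1.58114, v(1) ≈ 1.73205, v(1.5) ≈ 1.87083.
Sum = Σ Δt_i · v(t_i).
Sum ≈ 2.57172.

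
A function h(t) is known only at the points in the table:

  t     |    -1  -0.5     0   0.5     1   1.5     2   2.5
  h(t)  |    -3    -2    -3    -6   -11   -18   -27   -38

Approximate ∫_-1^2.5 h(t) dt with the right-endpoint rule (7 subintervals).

-52.5

Δt = 0.5.
Sum = 0.5·[(-2) + (-3) + (-6) + (-11) + (-18) + (-27) + (-38)] = -52.5.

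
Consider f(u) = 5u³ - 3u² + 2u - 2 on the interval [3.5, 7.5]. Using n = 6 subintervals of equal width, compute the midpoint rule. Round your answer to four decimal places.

3412.7222

Δu = (7.5 − 3.5)/6 = 2/3.
Midpoints: 23/6, 4.5, 31/6, 35/6, 6.5, 43/6.
f(23/6) = 52537/216, f(4.5) = 401.875, f(31/6) = 133457/216, f(35/6) = 194413/216, f(6.5) = 1257.375, f(43/6) = 366917/216.
Sum = Δu · [f(23/6) + f(4.5) + f(31/6) + ...].
Sum ≈ 3412.7222.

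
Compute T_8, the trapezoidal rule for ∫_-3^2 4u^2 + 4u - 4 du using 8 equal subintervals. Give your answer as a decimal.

17.96875

Δu = (2 − (-3))/8 = 0.625.
f(-3) = 20, f(-2.375) = 9.0625, f(-1.75) = 1.25, f(-1.125) = -3.4375, f(-0.5) = -5, f(0.125) = -3.4375, f(0.75) = 1.25, f(1.375) = 9.0625, f(2) = 20.
T_8 = (Δu/2)·[f(u_0) + 2f(u_1) + ... + 2f(u_{7}) + f(u_8)].
Sum = 17.96875.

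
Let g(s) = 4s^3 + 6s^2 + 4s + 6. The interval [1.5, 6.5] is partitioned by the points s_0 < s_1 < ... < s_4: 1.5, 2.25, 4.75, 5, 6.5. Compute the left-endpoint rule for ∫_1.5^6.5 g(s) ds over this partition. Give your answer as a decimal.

1417.859375

Subinterval widths: 0.75, 2.5, 0.25, 1.5.
Left endpoints: 1.5, 2.25, 4.75, 5.
g(1.5) = 39, g(2.25) = 90.9375, g(4.75) = 589.0625, g(5) = 676.
Sum = Σ Δs_i · g(s_i).
Sum = 1417.859375.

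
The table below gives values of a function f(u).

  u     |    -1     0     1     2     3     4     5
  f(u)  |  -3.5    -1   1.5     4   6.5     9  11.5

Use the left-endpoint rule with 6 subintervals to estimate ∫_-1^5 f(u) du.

Δu = 1.
Sum = 1·[(-3.5) + (-1) + 1.5 + 4 + 6.5 + 9] = 16.5.

16.5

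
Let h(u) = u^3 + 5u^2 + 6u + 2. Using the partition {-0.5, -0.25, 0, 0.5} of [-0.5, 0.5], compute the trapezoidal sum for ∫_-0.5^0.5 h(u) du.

2.55859375

Subinterval widths: 0.25, 0.25, 0.5.
h(-0.5) = 0.125, h(-0.25) = 0.796875, h(0) = 2, h(0.5) = 6.375.
On each subinterval the trapezoid contributes (Δu_i/2)·[h(u_{i-1}) + h(u_i)].
Sum = 2.55859375.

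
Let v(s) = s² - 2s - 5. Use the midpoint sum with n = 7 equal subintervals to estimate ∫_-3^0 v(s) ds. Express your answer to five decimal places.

Δs = (0 − (-3))/7 = 3/7.
Midpoints: -39/14, -33/14, -27/14, -1.5, -15/14, -9/14, -3/14.
v(-39/14) = 1633/196, v(-33/14) = 1033/196, v(-27/14) = 505/196, v(-1.5) = 0.25, v(-15/14) = -335/196, v(-9/14) = -647/196, v(-3/14) = -887/196.
Sum = Δs · [v(-39/14) + v(-33/14) + v(-27/14) + ...].
Sum ≈ 2.95408.

2.95408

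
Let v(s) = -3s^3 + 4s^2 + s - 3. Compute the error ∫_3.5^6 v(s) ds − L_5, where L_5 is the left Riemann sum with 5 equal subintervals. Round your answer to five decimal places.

-101.43229

Exact integral: ∫_3.5^6 v(s) ds ≈ -624.2447917.
L_5 = -522.8125.
Error ≈ -624.2447917 − (-522.8125) ≈ -101.43229.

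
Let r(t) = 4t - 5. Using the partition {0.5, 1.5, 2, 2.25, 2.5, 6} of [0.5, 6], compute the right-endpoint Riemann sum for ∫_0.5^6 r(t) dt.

71.25

Subinterval widths: 1, 0.5, 0.25, 0.25, 3.5.
Right endpoints: 1.5, 2, 2.25, 2.5, 6.
r(1.5) = 1, r(2) = 3, r(2.25) = 4, r(2.5) = 5, r(6) = 19.
Sum = Σ Δt_i · r(t_i).
Sum = 71.25.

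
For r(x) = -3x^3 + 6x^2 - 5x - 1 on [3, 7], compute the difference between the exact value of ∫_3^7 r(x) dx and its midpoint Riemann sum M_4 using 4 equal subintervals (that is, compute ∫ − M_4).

Exact integral: ∫_3^7 r(x) dx = -1212.
M_4 = -1199.
Error = -1212 − (-1199) = -13.

-13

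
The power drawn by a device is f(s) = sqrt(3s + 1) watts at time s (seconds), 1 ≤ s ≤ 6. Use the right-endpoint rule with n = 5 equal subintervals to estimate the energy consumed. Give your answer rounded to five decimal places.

17.77248

Δs = (6 − 1)/5 = 1.
Right endpoints: 2, 3, 4, 5, 6.
f(2) ≈ 2.64575, f(3) ≈ 3.16228, f(4) ≈ 3.60555, f(5) ≈ 4.00000, f(6) ≈ 4.35890.
Sum = Δs · [f(2) + f(3) + f(4) + f(5) + f(6)].
Sum ≈ 17.77248.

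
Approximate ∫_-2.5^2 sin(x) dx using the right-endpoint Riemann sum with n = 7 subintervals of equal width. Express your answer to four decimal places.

0.1130

Δx = (2 − (-2.5))/7 = 9/14.
Right endpoints: -13/7, -17/14, -4/7, 1/14, 5/7, 19/14, 2.
f(-13/7) ≈ -0.9593, f(-17/14) ≈ -0.9371, f(-4/7) ≈ -0.5408, f(1/14) ≈ 0.0714, f(5/7) ≈ 0.6551, f(19/14) ≈ 0.9773, f(2) ≈ 0.9093.
Sum = Δx · [f(-13/7) + f(-17/14) + f(-4/7) + ...].
Sum ≈ 0.1130.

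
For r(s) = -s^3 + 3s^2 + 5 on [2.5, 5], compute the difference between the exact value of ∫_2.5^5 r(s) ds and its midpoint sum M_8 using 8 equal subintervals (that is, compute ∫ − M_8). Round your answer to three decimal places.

Exact integral: ∫_2.5^5 r(s) ds = -24.609375.
M_8 ≈ -24.44153.
Error ≈ -24.609375 − (-24.44153) ≈ -0.168.

-0.168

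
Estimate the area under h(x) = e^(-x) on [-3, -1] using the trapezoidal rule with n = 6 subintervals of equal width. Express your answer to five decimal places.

17.52777

Δx = (-1 − (-3))/6 = 1/3.
h(-3) ≈ 20.08554, h(-8/3) ≈ 14.39192, h(-7/3) ≈ 10.31226, h(-2) ≈ 7.38906, h(-5/3) ≈ 5.29449, h(-4/3) ≈ 3.79367, h(-1) ≈ 2.71828.
T_6 = (Δx/2)·[h(x_0) + 2h(x_1) + ... + 2h(x_{5}) + h(x_6)].
Sum ≈ 17.52777.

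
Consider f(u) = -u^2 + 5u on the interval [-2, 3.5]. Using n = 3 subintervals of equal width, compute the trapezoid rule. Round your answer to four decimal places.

Δu = (3.5 − (-2))/3 = 11/6.
f(-2) = -14, f(-1/6) = -31/36, f(5/3) = 50/9, f(3.5) = 5.25.
T_3 = (Δu/2)·[f(u_0) + 2f(u_1) + 2f(u_2) + f(u_3)].
Sum ≈ 0.5856.

0.5856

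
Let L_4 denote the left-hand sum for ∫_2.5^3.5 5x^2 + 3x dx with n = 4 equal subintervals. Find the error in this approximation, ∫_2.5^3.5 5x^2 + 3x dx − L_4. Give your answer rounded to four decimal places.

Exact integral: ∫_2.5^3.5 f(x) dx ≈ 54.416667.
L_4 = 50.34375.
Error ≈ 54.416667 − 50.34375 ≈ 4.0729.

4.0729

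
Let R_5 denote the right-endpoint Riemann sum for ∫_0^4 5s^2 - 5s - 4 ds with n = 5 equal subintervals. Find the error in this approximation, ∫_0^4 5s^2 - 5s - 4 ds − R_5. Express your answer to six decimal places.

-26.133333

Exact integral: ∫_0^4 f(s) ds ≈ 50.66666667.
R_5 = 76.8.
Error ≈ 50.66666667 − 76.8 ≈ -26.133333.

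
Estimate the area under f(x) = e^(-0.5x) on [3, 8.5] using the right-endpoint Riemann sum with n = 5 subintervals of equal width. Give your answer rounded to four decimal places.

Δx = (8.5 − 3)/5 = 1.1.
Right endpoints: 4.1, 5.2, 6.3, 7.4, 8.5.
f(4.1) ≈ 0.1287, f(5.2) ≈ 0.0743, f(6.3) ≈ 0.0429, f(7.4) ≈ 0.0247, f(8.5) ≈ 0.0143.
Sum = Δx · [f(4.1) + f(5.2) + f(6.3) + f(7.4) + f(8.5)].
Sum ≈ 0.3133.

0.3133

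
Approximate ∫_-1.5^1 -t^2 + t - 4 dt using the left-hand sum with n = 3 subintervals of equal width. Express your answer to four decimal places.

Δt = (1 − (-1.5))/3 = 5/6.
Left endpoints: -1.5, -2/3, 1/6.
f(-1.5) = -7.75, f(-2/3) = -46/9, f(1/6) = -139/36.
Sum = Δt · [f(-1.5) + f(-2/3) + f(1/6)].
Sum ≈ -13.9352.

-13.9352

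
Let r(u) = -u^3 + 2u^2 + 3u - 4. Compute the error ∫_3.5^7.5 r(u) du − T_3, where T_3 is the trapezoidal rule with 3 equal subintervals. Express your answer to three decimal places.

17.185

Exact integral: ∫_3.5^7.5 r(u) du ≈ -450.83333.
T_3 ≈ -468.01852.
Error ≈ -450.83333 − (-468.01852) ≈ 17.185.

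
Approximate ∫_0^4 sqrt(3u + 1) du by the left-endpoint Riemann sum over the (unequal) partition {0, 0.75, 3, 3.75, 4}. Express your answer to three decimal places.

8.053

Subinterval widths: 0.75, 2.25, 0.75, 0.25.
Left endpoints: 0, 0.75, 3, 3.75.
f(0) ≈ 1.000, f(0.75) ≈ 1.803, f(3) ≈ 3.162, f(3.75) ≈ 3.500.
Sum = Σ Δu_i · f(u_i).
Sum ≈ 8.053.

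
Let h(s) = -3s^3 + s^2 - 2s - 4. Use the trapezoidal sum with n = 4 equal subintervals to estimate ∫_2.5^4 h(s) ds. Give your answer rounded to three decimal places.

-163.321

Δs = (4 − 2.5)/4 = 0.375.
h(2.5) = -49.625, h(2.875) = -37261/512, h(3.25) = -102.921875, h(3.625) = -72199/512, h(4) = -188.
T_4 = (Δs/2)·[h(s_0) + 2h(s_1) + 2h(s_2) + 2h(s_3) + h(s_4)].
Sum ≈ -163.321.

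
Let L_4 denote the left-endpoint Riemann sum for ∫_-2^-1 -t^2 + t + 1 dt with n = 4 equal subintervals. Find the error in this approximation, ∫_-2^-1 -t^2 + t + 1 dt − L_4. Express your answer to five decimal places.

0.51042

Exact integral: ∫_-2^-1 f(t) dt ≈ -2.8333333.
L_4 = -3.34375.
Error ≈ -2.8333333 − (-3.34375) ≈ 0.51042.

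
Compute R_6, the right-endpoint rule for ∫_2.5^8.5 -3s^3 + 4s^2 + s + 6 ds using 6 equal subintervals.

Δs = (8.5 − 2.5)/6 = 1.
Right endpoints: 3.5, 4.5, 5.5, 6.5, 7.5, 8.5.
f(3.5) = -70.125, f(4.5) = -181.875, f(5.5) = -366.625, f(6.5) = -642.375, f(7.5) = -1027.125, f(8.5) = -1538.875.
Sum = Δs · [f(3.5) + f(4.5) + f(5.5) + ...].
Sum = -3827.

-3827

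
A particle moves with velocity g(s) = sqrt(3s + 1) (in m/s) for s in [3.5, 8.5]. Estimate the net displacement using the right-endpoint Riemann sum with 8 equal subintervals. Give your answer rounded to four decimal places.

22.1926

Δs = (8.5 − 3.5)/8 = 0.625.
Right endpoints: 4.125, 4.75, 5.375, 6, 6.625, 7.25, 7.875, 8.5.
g(4.125) ≈ 3.6572, g(4.75) ≈ 3.9051, g(5.375) ≈ 4.1382, g(6) ≈ 4.3589, g(6.625) ≈ 4.5689, g(7.25) ≈ 4.7697, g(7.875) ≈ 4.9624, g(8.5) ≈ 5.1478.
Sum = Δs · [g(4.125) + g(4.75) + g(5.375) + ...].
Sum ≈ 22.1926.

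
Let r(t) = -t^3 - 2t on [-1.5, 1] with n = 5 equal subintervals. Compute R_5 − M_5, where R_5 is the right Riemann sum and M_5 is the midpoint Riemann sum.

R_5 = 0.
M_5 = 2.2265625.
R_5 − M_5 = -2.2265625.

-2.2265625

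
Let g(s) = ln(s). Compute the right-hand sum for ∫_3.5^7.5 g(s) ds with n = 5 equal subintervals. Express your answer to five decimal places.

7.02385

Δs = (7.5 − 3.5)/5 = 0.8.
Right endpoints: 4.3, 5.1, 5.9, 6.7, 7.5.
g(4.3) ≈ 1.45862, g(5.1) ≈ 1.62924, g(5.9) ≈ 1.77495, g(6.7) ≈ 1.90211, g(7.5) ≈ 2.01490.
Sum = Δs · [g(4.3) + g(5.1) + g(5.9) + g(6.7) + g(7.5)].
Sum ≈ 7.02385.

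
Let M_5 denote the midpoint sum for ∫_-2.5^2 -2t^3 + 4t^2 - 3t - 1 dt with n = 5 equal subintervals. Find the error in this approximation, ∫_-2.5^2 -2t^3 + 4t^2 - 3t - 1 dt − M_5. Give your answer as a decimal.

Exact integral: ∫_-2.5^2 f(t) dt = 41.90625.
M_5 = 40.235625.
Error = 41.90625 − 40.235625 = 1.670625.

1.670625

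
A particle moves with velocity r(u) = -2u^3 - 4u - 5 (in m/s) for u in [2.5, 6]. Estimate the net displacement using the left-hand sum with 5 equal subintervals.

-567.595

Δu = (6 − 2.5)/5 = 0.7.
Left endpoints: 2.5, 3.2, 3.9, 4.6, 5.3.
r(2.5) = -46.25, r(3.2) = -83.336, r(3.9) = -139.238, r(4.6) = -218.072, r(5.3) = -323.954.
Sum = Δu · [r(2.5) + r(3.2) + r(3.9) + r(4.6) + r(5.3)].
Sum = -567.595.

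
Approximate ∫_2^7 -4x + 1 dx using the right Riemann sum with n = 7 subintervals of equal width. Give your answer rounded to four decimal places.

Δx = (7 − 2)/7 = 5/7.
Right endpoints: 19/7, 24/7, 29/7, 34/7, 39/7, 44/7, 7.
f(19/7) = -69/7, f(24/7) = -89/7, f(29/7) = -109/7, f(34/7) = -129/7, f(39/7) = -149/7, f(44/7) = -169/7, f(7) = -27.
Sum = Δx · [f(19/7) + f(24/7) + f(29/7) + ...].
Sum ≈ -92.1429.

-92.1429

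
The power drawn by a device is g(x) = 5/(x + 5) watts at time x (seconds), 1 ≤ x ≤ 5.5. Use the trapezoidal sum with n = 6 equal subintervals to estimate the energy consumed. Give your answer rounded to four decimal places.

2.8025

Δx = (5.5 − 1)/6 = 0.75.
g(1) = 5/6, g(1.75) = 20/27, g(2.5) = 2/3, g(3.25) = 20/33, g(4) = 5/9, g(4.75) = 20/39, g(5.5) = 10/21.
T_6 = (Δx/2)·[g(x_0) + 2g(x_1) + ... + 2g(x_{5}) + g(x_6)].
Sum ≈ 2.8025.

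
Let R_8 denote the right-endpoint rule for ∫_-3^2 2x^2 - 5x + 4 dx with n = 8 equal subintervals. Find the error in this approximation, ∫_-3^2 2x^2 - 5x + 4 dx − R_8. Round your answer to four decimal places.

Exact integral: ∫_-3^2 f(x) dx ≈ 55.833333.
R_8 = 45.546875.
Error ≈ 55.833333 − 45.546875 ≈ 10.2865.

10.2865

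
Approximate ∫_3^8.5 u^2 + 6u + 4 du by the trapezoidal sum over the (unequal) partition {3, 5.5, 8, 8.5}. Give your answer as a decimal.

412.6875

Subinterval widths: 2.5, 2.5, 0.5.
f(3) = 31, f(5.5) = 67.25, f(8) = 116, f(8.5) = 127.25.
On each subinterval the trapezoid contributes (Δu_i/2)·[f(u_{i-1}) + f(u_i)].
Sum = 412.6875.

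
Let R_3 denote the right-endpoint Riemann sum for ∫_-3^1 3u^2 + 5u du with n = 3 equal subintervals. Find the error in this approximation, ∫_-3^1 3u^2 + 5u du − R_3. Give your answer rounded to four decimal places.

-0.8889

Exact integral: ∫_-3^1 f(u) du = 8.
R_3 ≈ 8.888889.
Error ≈ 8 − 8.888889 ≈ -0.8889.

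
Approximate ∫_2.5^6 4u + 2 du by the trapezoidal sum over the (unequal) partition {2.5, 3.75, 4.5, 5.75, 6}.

Subinterval widths: 1.25, 0.75, 1.25, 0.25.
f(2.5) = 12, f(3.75) = 17, f(4.5) = 20, f(5.75) = 25, f(6) = 26.
On each subinterval the trapezoid contributes (Δu_i/2)·[f(u_{i-1}) + f(u_i)].
Sum = 66.5.

66.5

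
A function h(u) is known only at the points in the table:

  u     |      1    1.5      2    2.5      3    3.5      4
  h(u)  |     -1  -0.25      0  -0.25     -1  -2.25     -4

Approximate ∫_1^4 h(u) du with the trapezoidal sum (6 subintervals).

-3.125

Δu = 0.5.
T_6 = (0.5/2)·[(-1) + 2·(-0.25) + 2·0 + 2·(-0.25) + 2·(-1) + 2·(-2.25) + (-4)] = -3.125.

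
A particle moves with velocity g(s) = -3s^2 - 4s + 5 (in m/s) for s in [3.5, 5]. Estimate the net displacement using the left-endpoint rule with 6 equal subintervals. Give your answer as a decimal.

Δs = (5 − 3.5)/6 = 0.25.
Left endpoints: 3.5, 3.75, 4, 4.25, 4.5, 4.75.
g(3.5) = -45.75, g(3.75) = -52.1875, g(4) = -59, g(4.25) = -66.1875, g(4.5) = -73.75, g(4.75) = -81.6875.
Sum = Δs · [g(3.5) + g(3.75) + g(4) + ...].
Sum = -94.640625.

-94.640625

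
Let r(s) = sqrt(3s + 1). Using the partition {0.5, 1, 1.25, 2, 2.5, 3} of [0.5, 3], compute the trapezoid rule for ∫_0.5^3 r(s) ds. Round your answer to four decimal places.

Subinterval widths: 0.5, 0.25, 0.75, 0.5, 0.5.
r(0.5) ≈ 1.5811, r(1) ≈ 2.0000, r(1.25) ≈ 2.1794, r(2) ≈ 2.6458, r(2.5) ≈ 2.9155, r(3) ≈ 3.1623.
On each subinterval the trapezoid contributes (Δs_i/2)·[r(s_{i-1}) + r(s_i)].
Sum ≈ 6.1369.

6.1369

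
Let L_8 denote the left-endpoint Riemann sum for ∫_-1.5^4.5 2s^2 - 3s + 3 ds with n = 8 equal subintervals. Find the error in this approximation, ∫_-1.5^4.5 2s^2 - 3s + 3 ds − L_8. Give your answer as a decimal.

5.625

Exact integral: ∫_-1.5^4.5 f(s) ds = 54.
L_8 = 48.375.
Error = 54 − 48.375 = 5.625.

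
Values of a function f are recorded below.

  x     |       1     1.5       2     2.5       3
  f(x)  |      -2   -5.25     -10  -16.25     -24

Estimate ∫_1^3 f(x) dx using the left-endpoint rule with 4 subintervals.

-16.75

Δx = 0.5.
Sum = 0.5·[(-2) + (-5.25) + (-10) + (-16.25)] = -16.75.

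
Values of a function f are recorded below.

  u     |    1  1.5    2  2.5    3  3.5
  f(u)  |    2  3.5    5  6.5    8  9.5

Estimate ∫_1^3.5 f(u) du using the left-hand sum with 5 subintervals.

Δu = 0.5.
Sum = 0.5·[2 + 3.5 + 5 + 6.5 + 8] = 12.5.

12.5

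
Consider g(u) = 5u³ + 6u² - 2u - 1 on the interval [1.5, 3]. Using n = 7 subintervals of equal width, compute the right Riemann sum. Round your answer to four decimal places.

151.0523

Δu = (3 − 1.5)/7 = 3/14.
Right endpoints: 12/7, 27/14, 15/7, 33/14, 18/7, 39/14, 3.
g(12/7) = 13169/343, g(27/14) = 146323/2744, g(15/7) = 24512/343, g(33/14) = 255481/2744, g(18/7) = 40661/343, g(39/14) = 406327/2744, g(3) = 182.
Sum = Δu · [g(12/7) + g(27/14) + g(15/7) + ...].
Sum ≈ 151.0523.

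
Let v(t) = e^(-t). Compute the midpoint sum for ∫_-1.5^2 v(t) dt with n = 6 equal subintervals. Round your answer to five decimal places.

Δt = (2 − (-1.5))/6 = 7/12.
Midpoints: -29/24, -0.625, -1/24, 13/24, 1.125, 41/24.
v(-29/24) ≈ 3.34790, v(-0.625) ≈ 1.86825, v(-1/24) ≈ 1.04255, v(13/24) ≈ 0.58178, v(1.125) ≈ 0.32465, v(41/24) ≈ 0.18117.
Sum = Δt · [v(-29/24) + v(-0.625) + v(-1/24) + ...].
Sum ≈ 4.28534.

4.28534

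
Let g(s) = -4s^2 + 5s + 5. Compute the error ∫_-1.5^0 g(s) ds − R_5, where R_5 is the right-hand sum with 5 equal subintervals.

Exact integral: ∫_-1.5^0 g(s) ds = -2.625.
R_5 = -0.24.
Error = -2.625 − (-0.24) = -2.385.

-2.385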